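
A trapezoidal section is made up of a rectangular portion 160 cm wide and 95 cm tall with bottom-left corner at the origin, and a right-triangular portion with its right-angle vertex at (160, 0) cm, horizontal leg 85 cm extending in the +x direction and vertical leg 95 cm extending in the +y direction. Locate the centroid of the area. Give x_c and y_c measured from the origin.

x_c = 102.74 cm, y_c = 44.18 cm

rectangular portion: A = 160 × 95 = 15200.00, centroid at (80.00, 47.50).
triangular portion: A = ½·85·95 = 4037.50, centroid at (188.33, 31.67).
ΣA = 19237.50 cm²
ΣAx_c = (15200.00)(80.00) + (4037.50)(188.33) = 1976395.83 cm³
ΣAy_c = (15200.00)(47.50) + (4037.50)(31.67) = 849854.17 cm³
x_c = 1976395.83 / 19237.50 = 102.74 cm
y_c = 849854.17 / 19237.50 = 44.18 cm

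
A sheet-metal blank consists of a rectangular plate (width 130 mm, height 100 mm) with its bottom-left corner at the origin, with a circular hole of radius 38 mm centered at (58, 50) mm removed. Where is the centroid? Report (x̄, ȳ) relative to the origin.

plate: A = 130 × 100 = 13000.00, centroid at (65.00, 50.00).
hole: A = −π·38² = -4536.46, centroid at (58.00, 50.00).
ΣA = 8463.54 mm², ΣAx̄ = 581885.33 mm³, ΣAȳ = 423177.01 mm³.
x̄ = 581885.33/8463.54 = 68.75 mm; ȳ = 423177.01/8463.54 = 50.00 mm.

x̄ = 68.75 mm, ȳ = 50.00 mm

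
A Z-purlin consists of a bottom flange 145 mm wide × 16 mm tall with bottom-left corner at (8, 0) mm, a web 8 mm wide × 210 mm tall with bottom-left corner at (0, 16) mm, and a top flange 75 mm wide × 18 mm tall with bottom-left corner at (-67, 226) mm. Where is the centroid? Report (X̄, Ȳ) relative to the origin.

bottom flange: A = 145 × 16 = 2320.00, centroid at (80.50, 8.00).
web: A = 8 × 210 = 1680.00, centroid at (4.00, 121.00).
top flange: A = 75 × 18 = 1350.00, centroid at (-29.50, 235.00).
ΣA = 5350.00 mm²
ΣAX̄ = (2320.00)(80.50) + (1680.00)(4.00) + (1350.00)(-29.50) = 153655.00 mm³
ΣAȲ = (2320.00)(8.00) + (1680.00)(121.00) + (1350.00)(235.00) = 539090.00 mm³
X̄ = 153655.00 / 5350.00 = 28.72 mm
Ȳ = 539090.00 / 5350.00 = 100.76 mm

X̄ = 28.72 mm, Ȳ = 100.76 mm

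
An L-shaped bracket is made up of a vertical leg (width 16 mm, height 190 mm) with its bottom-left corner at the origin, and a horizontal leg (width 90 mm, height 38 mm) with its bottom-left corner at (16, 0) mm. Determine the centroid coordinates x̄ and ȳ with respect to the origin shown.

x̄ = 36.06 mm, ȳ = 54.76 mm

vertical leg: A = 16 × 190 = 3040.00, centroid at (8.00, 95.00).
horizontal leg: A = 90 × 38 = 3420.00, centroid at (61.00, 19.00).
ΣA = 6460.00 mm²
ΣAx̄ = (3040.00)(8.00) + (3420.00)(61.00) = 232940.00 mm³
ΣAȳ = (3040.00)(95.00) + (3420.00)(19.00) = 353780.00 mm³
x̄ = 232940.00 / 6460.00 = 36.06 mm
ȳ = 353780.00 / 6460.00 = 54.76 mm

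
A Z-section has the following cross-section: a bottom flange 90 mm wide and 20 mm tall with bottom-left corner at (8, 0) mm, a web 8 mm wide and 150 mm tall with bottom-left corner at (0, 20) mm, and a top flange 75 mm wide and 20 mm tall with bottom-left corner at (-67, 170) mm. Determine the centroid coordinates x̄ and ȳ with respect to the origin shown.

x̄ = 12.43 mm, ȳ = 89.33 mm

bottom flange: A = 90 × 20 = 1800.00, centroid at (53.00, 10.00).
web: A = 8 × 150 = 1200.00, centroid at (4.00, 95.00).
top flange: A = 75 × 20 = 1500.00, centroid at (-29.50, 180.00).
ΣA = 4500.00 mm²
ΣAx̄ = (1800.00)(53.00) + (1200.00)(4.00) + (1500.00)(-29.50) = 55950.00 mm³
ΣAȳ = (1800.00)(10.00) + (1200.00)(95.00) + (1500.00)(180.00) = 402000.00 mm³
x̄ = 55950.00 / 4500.00 = 12.43 mm
ȳ = 402000.00 / 4500.00 = 89.33 mm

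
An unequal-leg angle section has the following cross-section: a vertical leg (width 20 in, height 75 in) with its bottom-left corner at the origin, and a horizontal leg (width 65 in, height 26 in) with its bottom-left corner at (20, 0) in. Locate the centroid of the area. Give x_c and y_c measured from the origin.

vertical leg: A = 20 × 75 = 1500.00, centroid at (10.00, 37.50).
horizontal leg: A = 65 × 26 = 1690.00, centroid at (52.50, 13.00).
ΣA = 3190.00 in², ΣAx_c = 103725.00 in³, ΣAy_c = 78220.00 in³.
x_c = 103725.00/3190.00 = 32.52 in; y_c = 78220.00/3190.00 = 24.52 in.

x_c = 32.52 in, y_c = 24.52 in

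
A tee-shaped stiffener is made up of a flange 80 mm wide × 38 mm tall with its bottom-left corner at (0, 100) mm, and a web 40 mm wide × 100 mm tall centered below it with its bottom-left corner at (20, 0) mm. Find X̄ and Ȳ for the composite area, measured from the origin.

X̄ = 40.00 mm, Ȳ = 79.80 mm

Part | A | x̄ᵢ | ȳᵢ | A·x̄ᵢ | A·ȳᵢ
web | 4000.00 | 40.00 | 50.00 | 160000.00 | 200000.00
flange | 3040.00 | 40.00 | 119.00 | 121600.00 | 361760.00
Σ | 7040.00 |  |  | 281600.00 | 561760.00
X̄ = 281600.00 / 7040.00 = 40.00 mm
Ȳ = 561760.00 / 7040.00 = 79.80 mm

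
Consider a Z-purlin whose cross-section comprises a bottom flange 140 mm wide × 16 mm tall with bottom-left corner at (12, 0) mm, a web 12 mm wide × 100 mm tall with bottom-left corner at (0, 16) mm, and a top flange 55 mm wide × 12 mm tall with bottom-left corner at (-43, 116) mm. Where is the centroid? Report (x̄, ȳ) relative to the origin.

bottom flange: A = 140 × 16 = 2240.00, centroid at (82.00, 8.00).
web: A = 12 × 100 = 1200.00, centroid at (6.00, 66.00).
top flange: A = 55 × 12 = 660.00, centroid at (-15.50, 122.00).
ΣA = 4100.00 mm², ΣAx̄ = 180650.00 mm³, ΣAȳ = 177640.00 mm³.
x̄ = 180650.00/4100.00 = 44.06 mm; ȳ = 177640.00/4100.00 = 43.33 mm.

x̄ = 44.06 mm, ȳ = 43.33 mm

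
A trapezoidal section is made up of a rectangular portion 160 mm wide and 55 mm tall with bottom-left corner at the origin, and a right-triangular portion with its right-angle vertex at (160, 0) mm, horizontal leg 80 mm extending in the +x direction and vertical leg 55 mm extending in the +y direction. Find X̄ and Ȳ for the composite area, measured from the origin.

rectangular portion: A = 160 × 55 = 8800.00, centroid at (80.00, 27.50).
triangular portion: A = ½·80·55 = 2200.00, centroid at (186.67, 18.33).
ΣA = 11000.00 mm²
ΣAX̄ = (8800.00)(80.00) + (2200.00)(186.67) = 1114666.67 mm³
ΣAȲ = (8800.00)(27.50) + (2200.00)(18.33) = 282333.33 mm³
X̄ = 1114666.67 / 11000.00 = 101.33 mm
Ȳ = 282333.33 / 11000.00 = 25.67 mm

X̄ = 101.33 mm, Ȳ = 25.67 mm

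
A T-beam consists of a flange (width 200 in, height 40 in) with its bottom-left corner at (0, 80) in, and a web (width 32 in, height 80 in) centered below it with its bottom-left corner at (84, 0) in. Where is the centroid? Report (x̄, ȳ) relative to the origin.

x̄ = 100.00 in, ȳ = 85.45 in

web: A = 32 × 80 = 2560.00, centroid at (100.00, 40.00).
flange: A = 200 × 40 = 8000.00, centroid at (100.00, 100.00).
ΣA = 10560.00 in², ΣAx̄ = 1056000.00 in³, ΣAȳ = 902400.00 in³.
x̄ = 1056000.00/10560.00 = 100.00 in; ȳ = 902400.00/10560.00 = 85.45 in.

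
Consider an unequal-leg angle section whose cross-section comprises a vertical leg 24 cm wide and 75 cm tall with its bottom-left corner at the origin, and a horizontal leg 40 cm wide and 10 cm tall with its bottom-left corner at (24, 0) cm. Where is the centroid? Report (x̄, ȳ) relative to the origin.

vertical leg: A = 24 × 75 = 1800.00, centroid at (12.00, 37.50).
horizontal leg: A = 40 × 10 = 400.00, centroid at (44.00, 5.00).
ΣA = 2200.00 cm²
ΣAx̄ = (1800.00)(12.00) + (400.00)(44.00) = 39200.00 cm³
ΣAȳ = (1800.00)(37.50) + (400.00)(5.00) = 69500.00 cm³
x̄ = 39200.00 / 2200.00 = 17.82 cm
ȳ = 69500.00 / 2200.00 = 31.59 cm

x̄ = 17.82 cm, ȳ = 31.59 cm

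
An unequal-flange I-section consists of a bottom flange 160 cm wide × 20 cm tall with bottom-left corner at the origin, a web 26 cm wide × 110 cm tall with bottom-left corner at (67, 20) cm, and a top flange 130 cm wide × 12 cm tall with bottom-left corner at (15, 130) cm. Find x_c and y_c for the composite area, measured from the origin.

bottom flange: A = 160 × 20 = 3200.00, centroid at (80.00, 10.00).
web: A = 26 × 110 = 2860.00, centroid at (80.00, 75.00).
top flange: A = 130 × 12 = 1560.00, centroid at (80.00, 136.00).
ΣA = 7620.00 cm²
ΣAx_c = (3200.00)(80.00) + (2860.00)(80.00) + (1560.00)(80.00) = 609600.00 cm³
ΣAy_c = (3200.00)(10.00) + (2860.00)(75.00) + (1560.00)(136.00) = 458660.00 cm³
x_c = 609600.00 / 7620.00 = 80.00 cm
y_c = 458660.00 / 7620.00 = 60.19 cm

x_c = 80.00 cm, y_c = 60.19 cm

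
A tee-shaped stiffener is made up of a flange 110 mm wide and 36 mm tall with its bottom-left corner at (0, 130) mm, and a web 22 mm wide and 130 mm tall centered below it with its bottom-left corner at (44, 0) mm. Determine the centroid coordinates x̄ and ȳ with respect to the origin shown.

web: A = 22 × 130 = 2860.00, centroid at (55.00, 65.00).
flange: A = 110 × 36 = 3960.00, centroid at (55.00, 148.00).
ΣA = 6820.00 mm²
ΣAx̄ = (2860.00)(55.00) + (3960.00)(55.00) = 375100.00 mm³
ΣAȳ = (2860.00)(65.00) + (3960.00)(148.00) = 771980.00 mm³
x̄ = 375100.00 / 6820.00 = 55.00 mm
ȳ = 771980.00 / 6820.00 = 113.19 mm

x̄ = 55.00 mm, ȳ = 113.19 mm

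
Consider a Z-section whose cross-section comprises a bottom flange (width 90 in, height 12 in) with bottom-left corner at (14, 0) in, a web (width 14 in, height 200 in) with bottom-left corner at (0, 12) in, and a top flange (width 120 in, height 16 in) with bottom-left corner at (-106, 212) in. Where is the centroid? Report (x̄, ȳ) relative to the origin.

Part | A | x̄ᵢ | ȳᵢ | A·x̄ᵢ | A·ȳᵢ
bottom flange | 1080.00 | 59.00 | 6.00 | 63720.00 | 6480.00
web | 2800.00 | 7.00 | 112.00 | 19600.00 | 313600.00
top flange | 1920.00 | -46.00 | 220.00 | -88320.00 | 422400.00
Σ | 5800.00 |  |  | -5000.00 | 742480.00
x̄ = -5000.00 / 5800.00 = -0.86 in
ȳ = 742480.00 / 5800.00 = 128.01 in

x̄ = -0.86 in, ȳ = 128.01 in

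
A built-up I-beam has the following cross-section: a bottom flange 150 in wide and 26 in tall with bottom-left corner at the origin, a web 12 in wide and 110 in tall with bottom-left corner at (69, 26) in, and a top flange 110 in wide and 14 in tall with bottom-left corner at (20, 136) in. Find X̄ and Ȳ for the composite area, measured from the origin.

X̄ = 75.00 in, Ȳ = 55.89 in

Part | A | x̄ᵢ | ȳᵢ | A·x̄ᵢ | A·ȳᵢ
bottom flange | 3900.00 | 75.00 | 13.00 | 292500.00 | 50700.00
web | 1320.00 | 75.00 | 81.00 | 99000.00 | 106920.00
top flange | 1540.00 | 75.00 | 143.00 | 115500.00 | 220220.00
Σ | 6760.00 |  |  | 507000.00 | 377840.00
X̄ = 507000.00 / 6760.00 = 75.00 in
Ȳ = 377840.00 / 6760.00 = 55.89 in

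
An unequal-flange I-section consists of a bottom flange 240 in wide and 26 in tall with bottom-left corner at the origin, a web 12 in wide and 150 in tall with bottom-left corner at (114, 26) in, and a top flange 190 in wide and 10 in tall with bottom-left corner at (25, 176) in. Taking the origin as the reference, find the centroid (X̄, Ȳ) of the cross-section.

bottom flange: A = 240 × 26 = 6240.00, centroid at (120.00, 13.00).
web: A = 12 × 150 = 1800.00, centroid at (120.00, 101.00).
top flange: A = 190 × 10 = 1900.00, centroid at (120.00, 181.00).
ΣA = 9940.00 in²
ΣAX̄ = (6240.00)(120.00) + (1800.00)(120.00) + (1900.00)(120.00) = 1192800.00 in³
ΣAȲ = (6240.00)(13.00) + (1800.00)(101.00) + (1900.00)(181.00) = 606820.00 in³
X̄ = 1192800.00 / 9940.00 = 120.00 in
Ȳ = 606820.00 / 9940.00 = 61.05 in

X̄ = 120.00 in, Ȳ = 61.05 in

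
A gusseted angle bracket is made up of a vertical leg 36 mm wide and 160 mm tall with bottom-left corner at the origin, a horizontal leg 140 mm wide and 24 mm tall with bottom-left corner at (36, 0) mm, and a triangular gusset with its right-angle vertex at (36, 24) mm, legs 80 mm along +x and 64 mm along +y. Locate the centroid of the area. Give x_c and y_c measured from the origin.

vertical leg: A = 36 × 160 = 5760.00, centroid at (18.00, 80.00).
horizontal leg: A = 140 × 24 = 3360.00, centroid at (106.00, 12.00).
gusset: A = ½·80·64 = 2560.00, centroid at (62.67, 45.33).
ΣA = 11680.00 mm², ΣAx_c = 620266.67 mm³, ΣAy_c = 617173.33 mm³.
x_c = 620266.67/11680.00 = 53.11 mm; y_c = 617173.33/11680.00 = 52.84 mm.

x_c = 53.11 mm, y_c = 52.84 mm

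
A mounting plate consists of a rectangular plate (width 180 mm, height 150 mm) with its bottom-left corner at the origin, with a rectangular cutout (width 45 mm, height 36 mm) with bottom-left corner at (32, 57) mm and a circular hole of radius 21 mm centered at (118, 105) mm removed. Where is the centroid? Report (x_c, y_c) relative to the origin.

x_c = 90.78 mm, y_c = 73.27 mm

plate: A = 180 × 150 = 27000.00, centroid at (90.00, 75.00).
hole 1: A = −(45 × 36) = -1620.00, centroid at (54.50, 75.00).
hole 2: A = −π·21² = -1385.44, centroid at (118.00, 105.00).
ΣA = 23994.56 mm², ΣAx_c = 2178227.80 mm³, ΣAy_c = 1758028.55 mm³.
x_c = 2178227.80/23994.56 = 90.78 mm; y_c = 1758028.55/23994.56 = 73.27 mm.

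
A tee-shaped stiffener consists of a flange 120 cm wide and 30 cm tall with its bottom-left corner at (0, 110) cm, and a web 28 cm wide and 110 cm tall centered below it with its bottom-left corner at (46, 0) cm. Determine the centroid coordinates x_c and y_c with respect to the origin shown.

x_c = 60.00 cm, y_c = 92.72 cm

Part | A | x̄ᵢ | ȳᵢ | A·x̄ᵢ | A·ȳᵢ
web | 3080.00 | 60.00 | 55.00 | 184800.00 | 169400.00
flange | 3600.00 | 60.00 | 125.00 | 216000.00 | 450000.00
Σ | 6680.00 |  |  | 400800.00 | 619400.00
x_c = 400800.00 / 6680.00 = 60.00 cm
y_c = 619400.00 / 6680.00 = 92.72 cm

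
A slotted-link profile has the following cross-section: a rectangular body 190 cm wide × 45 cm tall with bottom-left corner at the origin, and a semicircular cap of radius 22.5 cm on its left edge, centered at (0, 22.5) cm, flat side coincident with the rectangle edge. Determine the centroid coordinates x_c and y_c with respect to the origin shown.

x_c = 86.10 cm, y_c = 22.50 cm

rectangular body: A = 190 × 45 = 8550.00, centroid at (95.00, 22.50).
semicircular end: A = ½π·22.5² = 795.22, centroid at (-9.55, 22.50).
ΣA = 9345.22 cm², ΣAx_c = 804656.25 cm³, ΣAy_c = 210267.35 cm³.
x_c = 804656.25/9345.22 = 86.10 cm; y_c = 210267.35/9345.22 = 22.50 cm.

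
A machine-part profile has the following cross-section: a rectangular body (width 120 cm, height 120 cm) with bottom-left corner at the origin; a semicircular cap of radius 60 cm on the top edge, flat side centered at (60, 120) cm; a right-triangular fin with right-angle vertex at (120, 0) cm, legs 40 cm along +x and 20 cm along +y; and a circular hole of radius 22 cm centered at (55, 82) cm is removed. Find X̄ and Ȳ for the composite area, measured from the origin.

rectangular body: A = 120 × 120 = 14400.00, centroid at (60.00, 60.00).
semicircular top: A = ½π·60² = 5654.87, centroid at (60.00, 145.46).
triangular fin: A = ½·40·20 = 400.00, centroid at (133.33, 6.67).
hole: A = −π·22² = -1520.53, centroid at (55.00, 82.00).
ΣA = 18934.34 cm², ΣAX̄ = 1172996.14 cm³, ΣAȲ = 1564567.15 cm³.
X̄ = 1172996.14/18934.34 = 61.95 cm; Ȳ = 1564567.15/18934.34 = 82.63 cm.

X̄ = 61.95 cm, Ȳ = 82.63 cm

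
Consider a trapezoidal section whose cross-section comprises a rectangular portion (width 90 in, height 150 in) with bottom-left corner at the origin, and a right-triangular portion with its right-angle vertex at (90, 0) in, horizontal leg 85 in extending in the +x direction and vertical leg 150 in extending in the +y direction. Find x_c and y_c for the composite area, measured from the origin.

x_c = 68.52 in, y_c = 66.98 in

rectangular portion: A = 90 × 150 = 13500.00, centroid at (45.00, 75.00).
triangular portion: A = ½·85·150 = 6375.00, centroid at (118.33, 50.00).
ΣA = 19875.00 in², ΣAx_c = 1361875.00 in³, ΣAy_c = 1331250.00 in³.
x_c = 1361875.00/19875.00 = 68.52 in; y_c = 1331250.00/19875.00 = 66.98 in.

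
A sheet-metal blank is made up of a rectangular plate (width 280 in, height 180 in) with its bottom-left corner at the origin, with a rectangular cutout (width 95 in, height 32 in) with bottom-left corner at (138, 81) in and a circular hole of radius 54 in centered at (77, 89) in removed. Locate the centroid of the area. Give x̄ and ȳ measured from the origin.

Part | A | x̄ᵢ | ȳᵢ | A·x̄ᵢ | A·ȳᵢ
plate | 50400.00 | 140.00 | 90.00 | 7056000.00 | 4536000.00
hole 1 | -3040.00 | 185.50 | 97.00 | -563920.00 | -294880.00
hole 2 | -9160.88 | 77.00 | 89.00 | -705388.08 | -815318.69
Σ | 38199.12 |  |  | 5786691.92 | 3425801.31
x̄ = 5786691.92 / 38199.12 = 151.49 in
ȳ = 3425801.31 / 38199.12 = 89.68 in

x̄ = 151.49 in, ȳ = 89.68 in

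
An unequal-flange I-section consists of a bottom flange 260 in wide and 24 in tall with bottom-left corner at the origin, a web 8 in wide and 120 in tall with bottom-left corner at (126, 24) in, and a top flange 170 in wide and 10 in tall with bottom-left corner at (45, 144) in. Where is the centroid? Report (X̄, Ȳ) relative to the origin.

bottom flange: A = 260 × 24 = 6240.00, centroid at (130.00, 12.00).
web: A = 8 × 120 = 960.00, centroid at (130.00, 84.00).
top flange: A = 170 × 10 = 1700.00, centroid at (130.00, 149.00).
ΣA = 8900.00 in²
ΣAX̄ = (6240.00)(130.00) + (960.00)(130.00) + (1700.00)(130.00) = 1157000.00 in³
ΣAȲ = (6240.00)(12.00) + (960.00)(84.00) + (1700.00)(149.00) = 408820.00 in³
X̄ = 1157000.00 / 8900.00 = 130.00 in
Ȳ = 408820.00 / 8900.00 = 45.93 in

X̄ = 130.00 in, Ȳ = 45.93 in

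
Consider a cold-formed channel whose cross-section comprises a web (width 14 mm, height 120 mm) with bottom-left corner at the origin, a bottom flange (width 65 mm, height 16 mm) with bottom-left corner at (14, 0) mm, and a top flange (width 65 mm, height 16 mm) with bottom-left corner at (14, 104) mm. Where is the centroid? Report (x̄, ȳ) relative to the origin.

x̄ = 28.85 mm, ȳ = 60.00 mm

Part | A | x̄ᵢ | ȳᵢ | A·x̄ᵢ | A·ȳᵢ
web | 1680.00 | 7.00 | 60.00 | 11760.00 | 100800.00
bottom flange | 1040.00 | 46.50 | 8.00 | 48360.00 | 8320.00
top flange | 1040.00 | 46.50 | 112.00 | 48360.00 | 116480.00
Σ | 3760.00 |  |  | 108480.00 | 225600.00
x̄ = 108480.00 / 3760.00 = 28.85 mm
ȳ = 225600.00 / 3760.00 = 60.00 mm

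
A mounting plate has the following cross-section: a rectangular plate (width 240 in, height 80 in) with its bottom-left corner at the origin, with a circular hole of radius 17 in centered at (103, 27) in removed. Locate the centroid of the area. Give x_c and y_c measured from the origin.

plate: A = 240 × 80 = 19200.00, centroid at (120.00, 40.00).
hole: A = −π·17² = -907.92, centroid at (103.00, 27.00).
ΣA = 18292.08 in², ΣAx_c = 2210484.21 in³, ΣAy_c = 743486.15 in³.
x_c = 2210484.21/18292.08 = 120.84 in; y_c = 743486.15/18292.08 = 40.65 in.

x_c = 120.84 in, y_c = 40.65 in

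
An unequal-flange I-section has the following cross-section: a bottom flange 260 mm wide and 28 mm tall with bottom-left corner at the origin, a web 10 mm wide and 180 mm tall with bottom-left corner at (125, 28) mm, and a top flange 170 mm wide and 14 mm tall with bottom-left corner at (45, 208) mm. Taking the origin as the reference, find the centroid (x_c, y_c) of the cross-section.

x_c = 130.00 mm, y_c = 72.08 mm

Part | A | x̄ᵢ | ȳᵢ | A·x̄ᵢ | A·ȳᵢ
bottom flange | 7280.00 | 130.00 | 14.00 | 946400.00 | 101920.00
web | 1800.00 | 130.00 | 118.00 | 234000.00 | 212400.00
top flange | 2380.00 | 130.00 | 215.00 | 309400.00 | 511700.00
Σ | 11460.00 |  |  | 1489800.00 | 826020.00
x_c = 1489800.00 / 11460.00 = 130.00 mm
y_c = 826020.00 / 11460.00 = 72.08 mm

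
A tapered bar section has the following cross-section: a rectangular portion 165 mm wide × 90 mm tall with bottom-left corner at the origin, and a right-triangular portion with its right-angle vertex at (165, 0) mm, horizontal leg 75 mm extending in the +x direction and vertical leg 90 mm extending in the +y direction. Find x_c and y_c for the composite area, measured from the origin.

x_c = 102.41 mm, y_c = 42.22 mm

rectangular portion: A = 165 × 90 = 14850.00, centroid at (82.50, 45.00).
triangular portion: A = ½·75·90 = 3375.00, centroid at (190.00, 30.00).
ΣA = 18225.00 mm²
ΣAx_c = (14850.00)(82.50) + (3375.00)(190.00) = 1866375.00 mm³
ΣAy_c = (14850.00)(45.00) + (3375.00)(30.00) = 769500.00 mm³
x_c = 1866375.00 / 18225.00 = 102.41 mm
y_c = 769500.00 / 18225.00 = 42.22 mm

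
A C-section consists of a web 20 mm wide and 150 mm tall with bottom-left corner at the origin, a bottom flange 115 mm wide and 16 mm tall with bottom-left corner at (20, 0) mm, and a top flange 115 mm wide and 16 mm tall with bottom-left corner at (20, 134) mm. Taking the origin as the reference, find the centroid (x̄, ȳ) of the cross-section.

web: A = 20 × 150 = 3000.00, centroid at (10.00, 75.00).
bottom flange: A = 115 × 16 = 1840.00, centroid at (77.50, 8.00).
top flange: A = 115 × 16 = 1840.00, centroid at (77.50, 142.00).
ΣA = 6680.00 mm², ΣAx̄ = 315200.00 mm³, ΣAȳ = 501000.00 mm³.
x̄ = 315200.00/6680.00 = 47.19 mm; ȳ = 501000.00/6680.00 = 75.00 mm.

x̄ = 47.19 mm, ȳ = 75.00 mm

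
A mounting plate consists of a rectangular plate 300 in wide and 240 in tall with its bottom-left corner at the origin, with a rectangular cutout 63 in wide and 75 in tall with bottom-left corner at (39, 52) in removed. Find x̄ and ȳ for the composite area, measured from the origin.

Part | A | x̄ᵢ | ȳᵢ | A·x̄ᵢ | A·ȳᵢ
plate | 72000.00 | 150.00 | 120.00 | 10800000.00 | 8640000.00
hole | -4725.00 | 70.50 | 89.50 | -333112.50 | -422887.50
Σ | 67275.00 |  |  | 10466887.50 | 8217112.50
x̄ = 10466887.50 / 67275.00 = 155.58 in
ȳ = 8217112.50 / 67275.00 = 122.14 in

x̄ = 155.58 in, ȳ = 122.14 in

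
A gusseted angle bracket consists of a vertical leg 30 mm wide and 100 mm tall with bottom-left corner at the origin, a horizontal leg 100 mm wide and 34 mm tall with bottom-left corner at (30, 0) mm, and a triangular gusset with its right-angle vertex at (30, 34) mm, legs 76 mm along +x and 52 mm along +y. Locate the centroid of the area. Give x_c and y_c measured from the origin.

x_c = 50.90 mm, y_c = 36.92 mm

vertical leg: A = 30 × 100 = 3000.00, centroid at (15.00, 50.00).
horizontal leg: A = 100 × 34 = 3400.00, centroid at (80.00, 17.00).
gusset: A = ½·76·52 = 1976.00, centroid at (55.33, 51.33).
ΣA = 8376.00 mm², ΣAx_c = 426338.67 mm³, ΣAy_c = 309234.67 mm³.
x_c = 426338.67/8376.00 = 50.90 mm; y_c = 309234.67/8376.00 = 36.92 mm.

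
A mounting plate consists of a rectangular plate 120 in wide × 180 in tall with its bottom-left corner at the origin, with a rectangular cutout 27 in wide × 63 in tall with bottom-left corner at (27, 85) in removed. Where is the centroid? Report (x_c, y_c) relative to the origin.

x_c = 61.67 in, y_c = 87.73 in

plate: A = 120 × 180 = 21600.00, centroid at (60.00, 90.00).
hole: A = −(27 × 63) = -1701.00, centroid at (40.50, 116.50).
ΣA = 19899.00 in²
ΣAx_c = (21600.00)(60.00) + (-1701.00)(40.50) = 1227109.50 in³
ΣAy_c = (21600.00)(90.00) + (-1701.00)(116.50) = 1745833.50 in³
x_c = 1227109.50 / 19899.00 = 61.67 in
y_c = 1745833.50 / 19899.00 = 87.73 in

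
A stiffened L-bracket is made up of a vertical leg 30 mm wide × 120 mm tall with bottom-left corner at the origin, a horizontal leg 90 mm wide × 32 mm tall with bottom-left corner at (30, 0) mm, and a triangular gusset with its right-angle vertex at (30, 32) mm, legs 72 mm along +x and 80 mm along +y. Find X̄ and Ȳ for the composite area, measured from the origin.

X̄ = 45.46 mm, Ȳ = 46.05 mm

vertical leg: A = 30 × 120 = 3600.00, centroid at (15.00, 60.00).
horizontal leg: A = 90 × 32 = 2880.00, centroid at (75.00, 16.00).
gusset: A = ½·72·80 = 2880.00, centroid at (54.00, 58.67).
ΣA = 9360.00 mm², ΣAX̄ = 425520.00 mm³, ΣAȲ = 431040.00 mm³.
X̄ = 425520.00/9360.00 = 45.46 mm; Ȳ = 431040.00/9360.00 = 46.05 mm.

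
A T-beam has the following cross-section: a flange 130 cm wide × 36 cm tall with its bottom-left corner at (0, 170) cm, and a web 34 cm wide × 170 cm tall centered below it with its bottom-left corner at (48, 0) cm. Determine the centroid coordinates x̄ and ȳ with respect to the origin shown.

web: A = 34 × 170 = 5780.00, centroid at (65.00, 85.00).
flange: A = 130 × 36 = 4680.00, centroid at (65.00, 188.00).
ΣA = 10460.00 cm²
ΣAx̄ = (5780.00)(65.00) + (4680.00)(65.00) = 679900.00 cm³
ΣAȳ = (5780.00)(85.00) + (4680.00)(188.00) = 1371140.00 cm³
x̄ = 679900.00 / 10460.00 = 65.00 cm
ȳ = 1371140.00 / 10460.00 = 131.08 cm

x̄ = 65.00 cm, ȳ = 131.08 cm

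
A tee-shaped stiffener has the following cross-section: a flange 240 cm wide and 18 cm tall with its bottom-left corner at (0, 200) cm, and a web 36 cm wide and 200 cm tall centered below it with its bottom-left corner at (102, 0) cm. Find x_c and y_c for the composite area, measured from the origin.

x_c = 120.00 cm, y_c = 140.88 cm

Part | A | x̄ᵢ | ȳᵢ | A·x̄ᵢ | A·ȳᵢ
web | 7200.00 | 120.00 | 100.00 | 864000.00 | 720000.00
flange | 4320.00 | 120.00 | 209.00 | 518400.00 | 902880.00
Σ | 11520.00 |  |  | 1382400.00 | 1622880.00
x_c = 1382400.00 / 11520.00 = 120.00 cm
y_c = 1622880.00 / 11520.00 = 140.88 cm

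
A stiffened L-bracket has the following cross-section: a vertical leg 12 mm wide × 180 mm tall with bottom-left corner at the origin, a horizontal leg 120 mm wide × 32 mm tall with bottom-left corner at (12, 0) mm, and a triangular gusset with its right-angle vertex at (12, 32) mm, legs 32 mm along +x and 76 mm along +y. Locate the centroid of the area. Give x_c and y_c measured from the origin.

x_c = 43.93 mm, y_c = 45.12 mm

vertical leg: A = 12 × 180 = 2160.00, centroid at (6.00, 90.00).
horizontal leg: A = 120 × 32 = 3840.00, centroid at (72.00, 16.00).
gusset: A = ½·32·76 = 1216.00, centroid at (22.67, 57.33).
ΣA = 7216.00 mm², ΣAx_c = 317002.67 mm³, ΣAy_c = 325557.33 mm³.
x_c = 317002.67/7216.00 = 43.93 mm; y_c = 325557.33/7216.00 = 45.12 mm.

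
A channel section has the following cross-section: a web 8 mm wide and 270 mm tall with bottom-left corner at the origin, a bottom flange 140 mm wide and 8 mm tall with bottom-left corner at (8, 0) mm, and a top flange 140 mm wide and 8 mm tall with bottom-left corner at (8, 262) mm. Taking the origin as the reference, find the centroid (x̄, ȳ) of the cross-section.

x̄ = 41.67 mm, ȳ = 135.00 mm

web: A = 8 × 270 = 2160.00, centroid at (4.00, 135.00).
bottom flange: A = 140 × 8 = 1120.00, centroid at (78.00, 4.00).
top flange: A = 140 × 8 = 1120.00, centroid at (78.00, 266.00).
ΣA = 4400.00 mm², ΣAx̄ = 183360.00 mm³, ΣAȳ = 594000.00 mm³.
x̄ = 183360.00/4400.00 = 41.67 mm; ȳ = 594000.00/4400.00 = 135.00 mm.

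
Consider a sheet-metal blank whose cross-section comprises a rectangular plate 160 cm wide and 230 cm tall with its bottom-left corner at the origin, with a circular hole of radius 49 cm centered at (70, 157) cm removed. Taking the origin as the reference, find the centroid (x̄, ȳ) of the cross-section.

x̄ = 82.58 cm, ȳ = 104.17 cm

plate: A = 160 × 230 = 36800.00, centroid at (80.00, 115.00).
hole: A = −π·49² = -7542.96, centroid at (70.00, 157.00).
ΣA = 29257.04 cm²
ΣAx̄ = (36800.00)(80.00) + (-7542.96)(70.00) = 2415992.52 cm³
ΣAȳ = (36800.00)(115.00) + (-7542.96)(157.00) = 3047754.66 cm³
x̄ = 2415992.52 / 29257.04 = 82.58 cm
ȳ = 3047754.66 / 29257.04 = 104.17 cm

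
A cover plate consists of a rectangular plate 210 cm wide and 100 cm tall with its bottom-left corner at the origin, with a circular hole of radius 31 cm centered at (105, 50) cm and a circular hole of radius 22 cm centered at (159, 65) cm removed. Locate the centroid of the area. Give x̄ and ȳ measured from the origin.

Part | A | x̄ᵢ | ȳᵢ | A·x̄ᵢ | A·ȳᵢ
plate | 21000.00 | 105.00 | 50.00 | 2205000.00 | 1050000.00
hole 1 | -3019.07 | 105.00 | 50.00 | -317002.41 | -150953.53
hole 2 | -1520.53 | 159.00 | 65.00 | -241764.40 | -98834.50
Σ | 16460.40 |  |  | 1646233.19 | 800211.97
x̄ = 1646233.19 / 16460.40 = 100.01 cm
ȳ = 800211.97 / 16460.40 = 48.61 cm

x̄ = 100.01 cm, ȳ = 48.61 cm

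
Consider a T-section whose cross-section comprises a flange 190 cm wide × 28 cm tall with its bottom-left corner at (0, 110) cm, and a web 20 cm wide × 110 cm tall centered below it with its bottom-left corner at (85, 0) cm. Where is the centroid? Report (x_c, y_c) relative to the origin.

web: A = 20 × 110 = 2200.00, centroid at (95.00, 55.00).
flange: A = 190 × 28 = 5320.00, centroid at (95.00, 124.00).
ΣA = 7520.00 cm²
ΣAx_c = (2200.00)(95.00) + (5320.00)(95.00) = 714400.00 cm³
ΣAy_c = (2200.00)(55.00) + (5320.00)(124.00) = 780680.00 cm³
x_c = 714400.00 / 7520.00 = 95.00 cm
y_c = 780680.00 / 7520.00 = 103.81 cm

x_c = 95.00 cm, y_c = 103.81 cm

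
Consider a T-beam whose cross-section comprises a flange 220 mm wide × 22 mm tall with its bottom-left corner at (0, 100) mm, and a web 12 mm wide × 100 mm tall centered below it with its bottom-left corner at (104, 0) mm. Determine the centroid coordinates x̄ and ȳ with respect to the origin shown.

web: A = 12 × 100 = 1200.00, centroid at (110.00, 50.00).
flange: A = 220 × 22 = 4840.00, centroid at (110.00, 111.00).
ΣA = 6040.00 mm², ΣAx̄ = 664400.00 mm³, ΣAȳ = 597240.00 mm³.
x̄ = 664400.00/6040.00 = 110.00 mm; ȳ = 597240.00/6040.00 = 98.88 mm.

x̄ = 110.00 mm, ȳ = 98.88 mm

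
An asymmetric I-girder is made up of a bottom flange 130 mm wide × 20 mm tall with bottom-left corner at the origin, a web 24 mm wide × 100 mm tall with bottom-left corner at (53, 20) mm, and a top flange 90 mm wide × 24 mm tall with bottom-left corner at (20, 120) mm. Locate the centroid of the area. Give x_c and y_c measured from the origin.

Part | A | x̄ᵢ | ȳᵢ | A·x̄ᵢ | A·ȳᵢ
bottom flange | 2600.00 | 65.00 | 10.00 | 169000.00 | 26000.00
web | 2400.00 | 65.00 | 70.00 | 156000.00 | 168000.00
top flange | 2160.00 | 65.00 | 132.00 | 140400.00 | 285120.00
Σ | 7160.00 |  |  | 465400.00 | 479120.00
x_c = 465400.00 / 7160.00 = 65.00 mm
y_c = 479120.00 / 7160.00 = 66.92 mm

x_c = 65.00 mm, y_c = 66.92 mm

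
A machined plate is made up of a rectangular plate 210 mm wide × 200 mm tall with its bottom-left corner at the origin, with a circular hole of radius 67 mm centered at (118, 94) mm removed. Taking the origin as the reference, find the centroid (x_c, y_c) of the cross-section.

x_c = 98.43 mm, y_c = 103.03 mm

Part | A | x̄ᵢ | ȳᵢ | A·x̄ᵢ | A·ȳᵢ
plate | 42000.00 | 105.00 | 100.00 | 4410000.00 | 4200000.00
hole | -14102.61 | 118.00 | 94.00 | -1664107.91 | -1325645.29
Σ | 27897.39 |  |  | 2745892.09 | 2874354.71
x_c = 2745892.09 / 27897.39 = 98.43 mm
y_c = 2874354.71 / 27897.39 = 103.03 mm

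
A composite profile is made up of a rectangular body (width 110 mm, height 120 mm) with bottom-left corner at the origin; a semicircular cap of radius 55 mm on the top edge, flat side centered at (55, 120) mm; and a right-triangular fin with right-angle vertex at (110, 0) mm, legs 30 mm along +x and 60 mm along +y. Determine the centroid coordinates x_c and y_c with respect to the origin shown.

Part | A | x̄ᵢ | ȳᵢ | A·x̄ᵢ | A·ȳᵢ
rectangular body | 13200.00 | 55.00 | 60.00 | 726000.00 | 792000.00
semicircular top | 4751.66 | 55.00 | 143.34 | 261341.24 | 681115.73
triangular fin | 900.00 | 120.00 | 20.00 | 108000.00 | 18000.00
Σ | 18851.66 |  |  | 1095341.24 | 1491115.73
x_c = 1095341.24 / 18851.66 = 58.10 mm
y_c = 1491115.73 / 18851.66 = 79.10 mm

x_c = 58.10 mm, y_c = 79.10 mm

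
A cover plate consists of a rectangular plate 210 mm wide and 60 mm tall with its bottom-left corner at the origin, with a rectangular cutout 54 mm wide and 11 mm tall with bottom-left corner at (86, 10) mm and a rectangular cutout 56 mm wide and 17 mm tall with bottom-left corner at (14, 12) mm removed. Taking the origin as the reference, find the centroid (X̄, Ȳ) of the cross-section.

plate: A = 210 × 60 = 12600.00, centroid at (105.00, 30.00).
hole 1: A = −(54 × 11) = -594.00, centroid at (113.00, 15.50).
hole 2: A = −(56 × 17) = -952.00, centroid at (42.00, 20.50).
ΣA = 11054.00 mm²
ΣAX̄ = (12600.00)(105.00) + (-594.00)(113.00) + (-952.00)(42.00) = 1215894.00 mm³
ΣAȲ = (12600.00)(30.00) + (-594.00)(15.50) + (-952.00)(20.50) = 349277.00 mm³
X̄ = 1215894.00 / 11054.00 = 110.00 mm
Ȳ = 349277.00 / 11054.00 = 31.60 mm

X̄ = 110.00 mm, Ȳ = 31.60 mm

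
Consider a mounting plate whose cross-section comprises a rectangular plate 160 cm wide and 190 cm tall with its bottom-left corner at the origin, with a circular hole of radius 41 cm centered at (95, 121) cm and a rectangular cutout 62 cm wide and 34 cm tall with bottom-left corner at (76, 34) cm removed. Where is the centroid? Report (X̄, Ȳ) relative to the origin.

plate: A = 160 × 190 = 30400.00, centroid at (80.00, 95.00).
hole 1: A = −π·41² = -5281.02, centroid at (95.00, 121.00).
hole 2: A = −(62 × 34) = -2108.00, centroid at (107.00, 51.00).
ΣA = 23010.98 cm², ΣAX̄ = 1704747.36 cm³, ΣAȲ = 2141488.91 cm³.
X̄ = 1704747.36/23010.98 = 74.08 cm; Ȳ = 2141488.91/23010.98 = 93.06 cm.

X̄ = 74.08 cm, Ȳ = 93.06 cm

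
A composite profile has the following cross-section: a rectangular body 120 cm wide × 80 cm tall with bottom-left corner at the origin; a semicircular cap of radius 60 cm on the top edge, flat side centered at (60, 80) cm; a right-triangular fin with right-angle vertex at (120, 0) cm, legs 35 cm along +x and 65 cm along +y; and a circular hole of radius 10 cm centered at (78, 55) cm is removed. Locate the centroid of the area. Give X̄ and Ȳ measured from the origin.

Part | A | x̄ᵢ | ȳᵢ | A·x̄ᵢ | A·ȳᵢ
rectangular body | 9600.00 | 60.00 | 40.00 | 576000.00 | 384000.00
semicircular top | 5654.87 | 60.00 | 105.46 | 339292.01 | 596389.34
triangular fin | 1137.50 | 131.67 | 21.67 | 149770.83 | 24645.83
hole | -314.16 | 78.00 | 55.00 | -24504.42 | -17278.76
Σ | 16078.21 |  |  | 1040558.42 | 987756.42
X̄ = 1040558.42 / 16078.21 = 64.72 cm
Ȳ = 987756.42 / 16078.21 = 61.43 cm

X̄ = 64.72 cm, Ȳ = 61.43 cm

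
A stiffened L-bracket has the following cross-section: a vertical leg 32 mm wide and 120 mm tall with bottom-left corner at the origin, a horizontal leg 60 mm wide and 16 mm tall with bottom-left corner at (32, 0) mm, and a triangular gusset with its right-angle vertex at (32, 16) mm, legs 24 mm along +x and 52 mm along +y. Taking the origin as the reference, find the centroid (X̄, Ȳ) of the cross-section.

vertical leg: A = 32 × 120 = 3840.00, centroid at (16.00, 60.00).
horizontal leg: A = 60 × 16 = 960.00, centroid at (62.00, 8.00).
gusset: A = ½·24·52 = 624.00, centroid at (40.00, 33.33).
ΣA = 5424.00 mm², ΣAX̄ = 145920.00 mm³, ΣAȲ = 258880.00 mm³.
X̄ = 145920.00/5424.00 = 26.90 mm; Ȳ = 258880.00/5424.00 = 47.73 mm.

X̄ = 26.90 mm, Ȳ = 47.73 mm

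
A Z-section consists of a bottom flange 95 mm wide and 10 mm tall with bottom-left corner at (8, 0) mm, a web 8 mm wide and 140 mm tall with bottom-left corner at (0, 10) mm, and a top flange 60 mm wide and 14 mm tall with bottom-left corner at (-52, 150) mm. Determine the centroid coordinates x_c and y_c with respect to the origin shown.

bottom flange: A = 95 × 10 = 950.00, centroid at (55.50, 5.00).
web: A = 8 × 140 = 1120.00, centroid at (4.00, 80.00).
top flange: A = 60 × 14 = 840.00, centroid at (-22.00, 157.00).
ΣA = 2910.00 mm², ΣAx_c = 38725.00 mm³, ΣAy_c = 226230.00 mm³.
x_c = 38725.00/2910.00 = 13.31 mm; y_c = 226230.00/2910.00 = 77.74 mm.

x_c = 13.31 mm, y_c = 77.74 mm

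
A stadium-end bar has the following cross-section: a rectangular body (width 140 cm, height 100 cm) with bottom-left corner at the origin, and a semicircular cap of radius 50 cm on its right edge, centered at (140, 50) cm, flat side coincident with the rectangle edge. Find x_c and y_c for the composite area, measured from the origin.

x_c = 89.98 cm, y_c = 50.00 cm

Part | A | x̄ᵢ | ȳᵢ | A·x̄ᵢ | A·ȳᵢ
rectangular body | 14000.00 | 70.00 | 50.00 | 980000.00 | 700000.00
semicircular end | 3926.99 | 161.22 | 50.00 | 633112.05 | 196349.54
Σ | 17926.99 |  |  | 1613112.05 | 896349.54
x_c = 1613112.05 / 17926.99 = 89.98 cm
y_c = 896349.54 / 17926.99 = 50.00 cm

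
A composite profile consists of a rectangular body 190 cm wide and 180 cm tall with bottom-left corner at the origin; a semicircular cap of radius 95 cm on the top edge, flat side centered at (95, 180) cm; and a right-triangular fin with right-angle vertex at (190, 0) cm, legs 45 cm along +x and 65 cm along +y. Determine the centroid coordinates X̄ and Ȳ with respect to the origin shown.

Part | A | x̄ᵢ | ȳᵢ | A·x̄ᵢ | A·ȳᵢ
rectangular body | 34200.00 | 95.00 | 90.00 | 3249000.00 | 3078000.00
semicircular top | 14176.44 | 95.00 | 220.32 | 1346761.50 | 3123341.97
triangular fin | 1462.50 | 205.00 | 21.67 | 299812.50 | 31687.50
Σ | 49838.94 |  |  | 4895574.00 | 6233029.47
X̄ = 4895574.00 / 49838.94 = 98.23 cm
Ȳ = 6233029.47 / 49838.94 = 125.06 cm

X̄ = 98.23 cm, Ȳ = 125.06 cm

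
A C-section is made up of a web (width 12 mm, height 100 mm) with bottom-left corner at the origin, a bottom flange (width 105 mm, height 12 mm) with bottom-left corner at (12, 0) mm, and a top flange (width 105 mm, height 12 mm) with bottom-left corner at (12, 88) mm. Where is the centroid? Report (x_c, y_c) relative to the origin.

x_c = 45.63 mm, y_c = 50.00 mm

Part | A | x̄ᵢ | ȳᵢ | A·x̄ᵢ | A·ȳᵢ
web | 1200.00 | 6.00 | 50.00 | 7200.00 | 60000.00
bottom flange | 1260.00 | 64.50 | 6.00 | 81270.00 | 7560.00
top flange | 1260.00 | 64.50 | 94.00 | 81270.00 | 118440.00
Σ | 3720.00 |  |  | 169740.00 | 186000.00
x_c = 169740.00 / 3720.00 = 45.63 mm
y_c = 186000.00 / 3720.00 = 50.00 mm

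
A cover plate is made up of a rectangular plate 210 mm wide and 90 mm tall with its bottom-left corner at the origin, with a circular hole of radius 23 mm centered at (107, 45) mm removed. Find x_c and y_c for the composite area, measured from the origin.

x_c = 104.81 mm, y_c = 45.00 mm

plate: A = 210 × 90 = 18900.00, centroid at (105.00, 45.00).
hole: A = −π·23² = -1661.90, centroid at (107.00, 45.00).
ΣA = 17238.10 mm²
ΣAx_c = (18900.00)(105.00) + (-1661.90)(107.00) = 1806676.43 mm³
ΣAy_c = (18900.00)(45.00) + (-1661.90)(45.00) = 775714.39 mm³
x_c = 1806676.43 / 17238.10 = 104.81 mm
y_c = 775714.39 / 17238.10 = 45.00 mm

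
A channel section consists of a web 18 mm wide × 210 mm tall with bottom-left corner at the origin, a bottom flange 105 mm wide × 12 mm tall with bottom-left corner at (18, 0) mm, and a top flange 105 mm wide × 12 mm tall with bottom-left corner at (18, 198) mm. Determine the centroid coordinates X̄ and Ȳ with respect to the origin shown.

X̄ = 33.60 mm, Ȳ = 105.00 mm

Part | A | x̄ᵢ | ȳᵢ | A·x̄ᵢ | A·ȳᵢ
web | 3780.00 | 9.00 | 105.00 | 34020.00 | 396900.00
bottom flange | 1260.00 | 70.50 | 6.00 | 88830.00 | 7560.00
top flange | 1260.00 | 70.50 | 204.00 | 88830.00 | 257040.00
Σ | 6300.00 |  |  | 211680.00 | 661500.00
X̄ = 211680.00 / 6300.00 = 33.60 mm
Ȳ = 661500.00 / 6300.00 = 105.00 mm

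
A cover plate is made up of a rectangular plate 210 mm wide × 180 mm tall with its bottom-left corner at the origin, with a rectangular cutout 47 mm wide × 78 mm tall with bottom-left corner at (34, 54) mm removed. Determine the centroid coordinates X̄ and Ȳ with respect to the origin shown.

X̄ = 110.10 mm, Ȳ = 89.68 mm

plate: A = 210 × 180 = 37800.00, centroid at (105.00, 90.00).
hole: A = −(47 × 78) = -3666.00, centroid at (57.50, 93.00).
ΣA = 34134.00 mm², ΣAX̄ = 3758205.00 mm³, ΣAȲ = 3061062.00 mm³.
X̄ = 3758205.00/34134.00 = 110.10 mm; Ȳ = 3061062.00/34134.00 = 89.68 mm.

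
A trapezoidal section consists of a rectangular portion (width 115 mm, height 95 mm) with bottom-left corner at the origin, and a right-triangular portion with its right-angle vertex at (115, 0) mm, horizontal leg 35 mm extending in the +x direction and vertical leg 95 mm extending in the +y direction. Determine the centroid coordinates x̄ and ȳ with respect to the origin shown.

x̄ = 66.64 mm, ȳ = 45.41 mm

Part | A | x̄ᵢ | ȳᵢ | A·x̄ᵢ | A·ȳᵢ
rectangular portion | 10925.00 | 57.50 | 47.50 | 628187.50 | 518937.50
triangular portion | 1662.50 | 126.67 | 31.67 | 210583.33 | 52645.83
Σ | 12587.50 |  |  | 838770.83 | 571583.33
x̄ = 838770.83 / 12587.50 = 66.64 mm
ȳ = 571583.33 / 12587.50 = 45.41 mm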